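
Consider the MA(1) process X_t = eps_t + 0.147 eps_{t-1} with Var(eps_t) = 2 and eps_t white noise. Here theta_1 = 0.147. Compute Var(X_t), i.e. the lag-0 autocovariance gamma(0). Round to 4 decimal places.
\gamma(0) = 2.0432

For an MA(q) process X_t = eps_t + sum_i theta_i eps_{t-i} with
Var(eps_t) = sigma^2, the variance is
  gamma(0) = sigma^2 * (1 + sum_i theta_i^2).
  sum_i theta_i^2 = (0.147)^2 = 0.021609.
  gamma(0) = 2 * (1 + 0.021609) = 2 * 1.021609 = 2.043218, which rounds to 2.0432.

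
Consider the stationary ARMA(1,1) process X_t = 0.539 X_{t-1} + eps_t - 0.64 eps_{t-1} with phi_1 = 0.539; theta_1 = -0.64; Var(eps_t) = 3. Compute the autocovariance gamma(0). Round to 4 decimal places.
\gamma(0) = 3.0431

Multiply the model equation by X_{t-k} and take expectations. With theta_0 = psi_0 = 1 and psi_j the MA(infinity) weights, this gives
  gamma(k) - sum_i phi_i gamma(k-i) = c_k,
  c_k = sigma^2 * sum_{j=k..q} theta_j psi_{j-k}   (c_k = 0 for k > q),
using gamma(-m) = gamma(m).
psi-weights needed (psi_j = theta_j + sum_i phi_i psi_{j-i}):
  psi_1 = theta_1 + phi_1 = -0.64 + (0.539) = -0.101
Right-hand sides:
  c_0 = sigma^2 (1 + theta_1 psi_1) = 3 * (1 + (-0.64)(-0.101)) = 3 * 1.06464 = 3.19392
  c_1 = sigma^2 theta_1 = 3 * (-0.64) = -1.92
  c_2 = 0
Equations for k = 0 and k = 1 (AR order 1):
  gamma(0) = phi_1 gamma(1) + c_0
  gamma(1) = phi_1 gamma(0) + c_1
Substituting the second into the first: gamma(0) (1 - phi_1^2) = c_0 + phi_1 c_1, so
  gamma(0) = (c_0 + phi_1 c_1) / (1 - phi_1^2) = (3.19392 + (0.539)(-1.92)) / (1 - (0.539)^2) = 2.15904 / 0.709479 = 3.043134.
Therefore gamma(0) = 3.0431 (to 4 decimal places).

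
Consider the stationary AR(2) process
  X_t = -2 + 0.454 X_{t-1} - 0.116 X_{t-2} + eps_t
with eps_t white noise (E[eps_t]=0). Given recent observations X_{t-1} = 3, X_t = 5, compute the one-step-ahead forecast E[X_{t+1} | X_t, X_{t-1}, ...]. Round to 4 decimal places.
E[X_{t+1} \mid \mathcal F_t] = -0.0780

For an AR(p) model X_t = c + sum_i phi_i X_{t-i} + eps_t, the
one-step-ahead conditional mean is
  E[X_{t+1} | X_t, ...] = c + sum_i phi_i X_{t+1-i}.
Substitute known values:
  E[X_{t+1} | ...] = -2 + (0.454) * (5) + (-0.116) * (3)
                   = -0.0780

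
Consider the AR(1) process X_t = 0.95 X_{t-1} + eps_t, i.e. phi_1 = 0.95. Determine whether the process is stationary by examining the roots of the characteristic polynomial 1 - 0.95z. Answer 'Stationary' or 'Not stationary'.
\text{Stationary}

The AR(p) characteristic polynomial is P(z) = 1 - 0.95z.
Stationarity requires all roots to lie outside the unit circle, i.e. |z| > 1 for every root.
This is linear in z: 1 + (-0.95) z = 0  =>  z = -1/(-0.95) = 1.052632,  |z| = 1.052632.
Moduli of all roots: 1.0526.
All moduli strictly greater than 1? Yes.
Verdict: Stationary.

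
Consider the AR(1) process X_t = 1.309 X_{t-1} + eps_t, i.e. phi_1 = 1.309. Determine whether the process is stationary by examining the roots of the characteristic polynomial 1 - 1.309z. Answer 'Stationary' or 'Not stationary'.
\text{Not stationary}

The AR(p) characteristic polynomial is P(z) = 1 - 1.309z.
Stationarity requires all roots to lie outside the unit circle, i.e. |z| > 1 for every root.
This is linear in z: 1 + (-1.309) z = 0  =>  z = -1/(-1.309) = 0.763942,  |z| = 0.763942.
Moduli of all roots: 0.7639.
All moduli strictly greater than 1? No.
Verdict: Not stationary.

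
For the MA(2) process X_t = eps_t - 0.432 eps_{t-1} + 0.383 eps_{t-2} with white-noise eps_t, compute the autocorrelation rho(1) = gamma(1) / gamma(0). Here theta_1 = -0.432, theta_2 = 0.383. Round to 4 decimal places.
\rho(1) = -0.4481

For an MA(q) process with theta_0 = 1, the autocovariance is
  gamma(k) = sigma^2 * sum_{i=0..q-k} theta_i * theta_{i+k},
and rho(k) = gamma(k) / gamma(0). Sigma^2 cancels.
  numerator   = (1)*(-0.432) + (-0.432)*(0.383) = -0.597456.
  denominator = (1)^2 + (-0.432)^2 + (0.383)^2 = 1.333313.
  rho(1) = -0.597456 / 1.333313 = -0.4481.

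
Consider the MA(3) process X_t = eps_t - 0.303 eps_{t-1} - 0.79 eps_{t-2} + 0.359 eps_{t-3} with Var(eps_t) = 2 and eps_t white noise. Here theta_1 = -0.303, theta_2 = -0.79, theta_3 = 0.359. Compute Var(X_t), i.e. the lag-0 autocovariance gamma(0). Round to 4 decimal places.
\gamma(0) = 3.6896

For an MA(q) process X_t = eps_t + sum_i theta_i eps_{t-i} with
Var(eps_t) = sigma^2, the variance is
  gamma(0) = sigma^2 * (1 + sum_i theta_i^2).
  sum_i theta_i^2 = (-0.303)^2 + (-0.79)^2 + (0.359)^2 = 0.091809 + 0.6241 + 0.128881 = 0.84479.
  gamma(0) = 2 * (1 + 0.84479) = 2 * 1.84479 = 3.68958, which rounds to 3.6896.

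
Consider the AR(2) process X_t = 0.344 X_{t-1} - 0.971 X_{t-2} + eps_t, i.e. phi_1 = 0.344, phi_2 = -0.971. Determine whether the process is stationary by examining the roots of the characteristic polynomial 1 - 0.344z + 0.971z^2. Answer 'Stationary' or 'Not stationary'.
\text{Stationary}

The AR(p) characteristic polynomial is P(z) = 1 - 0.344z + 0.971z^2.
Stationarity requires all roots to lie outside the unit circle, i.e. |z| > 1 for every root.
Set 1 + (-0.344) z + (0.971) z^2 = 0, i.e. a z^2 + b z + c = 0 with a = 0.971, b = -0.344, c = 1.
Discriminant D = b^2 - 4ac = (-0.344)^2 - 4*(0.971)*1 = 0.118336 - (3.884) = -3.765664.
D < 0, so the roots are the complex-conjugate pair z = (-b +/- i sqrt(-D)) / (2a) = 0.1771 +/- 0.9992i.
For a conjugate pair |z|^2 = z * conj(z) = (product of roots) = c/a = 1/(0.971) = 1.029866, so |z| = sqrt(1.029866) = 1.0148 for both roots.
Moduli of all roots: 1.0148, 1.0148.
All moduli strictly greater than 1? Yes.
Verdict: Stationary.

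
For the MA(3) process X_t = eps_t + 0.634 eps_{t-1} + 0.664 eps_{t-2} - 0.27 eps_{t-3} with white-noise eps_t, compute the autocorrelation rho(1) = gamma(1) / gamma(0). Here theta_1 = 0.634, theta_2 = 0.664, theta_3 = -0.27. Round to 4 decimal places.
\rho(1) = 0.4571

For an MA(q) process with theta_0 = 1, the autocovariance is
  gamma(k) = sigma^2 * sum_{i=0..q-k} theta_i * theta_{i+k},
and rho(k) = gamma(k) / gamma(0). Sigma^2 cancels.
  numerator   = (1)*(0.634) + (0.634)*(0.664) + (0.664)*(-0.27) = 0.875696.
  denominator = (1)^2 + (0.634)^2 + (0.664)^2 + (-0.27)^2 = 1.915752.
  rho(1) = 0.875696 / 1.915752 = 0.4571.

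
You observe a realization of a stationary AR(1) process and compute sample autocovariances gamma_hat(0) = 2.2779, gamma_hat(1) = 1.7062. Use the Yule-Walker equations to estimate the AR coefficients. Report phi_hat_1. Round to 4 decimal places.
\hat\phi_{1} = 0.7490

The Yule-Walker equations for an AR(p) process read, in matrix form,
  Gamma_p phi = r_p,   with   (Gamma_p)_{ij} = gamma(|i - j|),
                       (r_p)_i = gamma(i),   i,j = 1..p.
Substitute the sample gammas (Toeplitz matrix and right-hand side of size 1):
  Gamma_p = [[2.2779]]
  r_p     = [1.7062]
With p = 1 this is the single equation gamma(0) phi_1 = gamma(1):
  phi_hat_1 = gamma(1) / gamma(0) = 1.7062 / 2.2779 = 0.7490.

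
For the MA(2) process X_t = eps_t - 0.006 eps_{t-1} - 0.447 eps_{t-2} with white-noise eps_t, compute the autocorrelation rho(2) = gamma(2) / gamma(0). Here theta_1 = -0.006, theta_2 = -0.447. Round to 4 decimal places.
\rho(2) = -0.3725

For an MA(q) process with theta_0 = 1, the autocovariance is
  gamma(k) = sigma^2 * sum_{i=0..q-k} theta_i * theta_{i+k},
and rho(k) = gamma(k) / gamma(0). Sigma^2 cancels.
  numerator   = (1)*(-0.447) = -0.447.
  denominator = (1)^2 + (-0.006)^2 + (-0.447)^2 = 1.199845.
  rho(2) = -0.447 / 1.199845 = -0.3725.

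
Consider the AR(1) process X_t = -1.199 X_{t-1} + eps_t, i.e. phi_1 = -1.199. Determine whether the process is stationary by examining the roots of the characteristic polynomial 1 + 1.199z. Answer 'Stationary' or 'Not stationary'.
\text{Not stationary}

The AR(p) characteristic polynomial is P(z) = 1 + 1.199z.
Stationarity requires all roots to lie outside the unit circle, i.e. |z| > 1 for every root.
This is linear in z: 1 + (1.199) z = 0  =>  z = -1/(1.199) = -0.834028,  |z| = 0.834028.
Moduli of all roots: 0.8340.
All moduli strictly greater than 1? No.
Verdict: Not stationary.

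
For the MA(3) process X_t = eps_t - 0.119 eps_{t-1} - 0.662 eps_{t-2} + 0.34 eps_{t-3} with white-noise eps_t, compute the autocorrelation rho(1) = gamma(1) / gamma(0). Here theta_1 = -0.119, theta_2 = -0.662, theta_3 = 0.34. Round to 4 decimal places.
\rho(1) = -0.1692

For an MA(q) process with theta_0 = 1, the autocovariance is
  gamma(k) = sigma^2 * sum_{i=0..q-k} theta_i * theta_{i+k},
and rho(k) = gamma(k) / gamma(0). Sigma^2 cancels.
  numerator   = (1)*(-0.119) + (-0.119)*(-0.662) + (-0.662)*(0.34) = -0.265302.
  denominator = (1)^2 + (-0.119)^2 + (-0.662)^2 + (0.34)^2 = 1.568005.
  rho(1) = -0.265302 / 1.568005 = -0.1692.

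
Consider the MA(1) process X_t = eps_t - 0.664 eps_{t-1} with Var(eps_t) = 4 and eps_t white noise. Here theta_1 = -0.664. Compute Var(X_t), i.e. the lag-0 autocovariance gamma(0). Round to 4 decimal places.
\gamma(0) = 5.7636

For an MA(q) process X_t = eps_t + sum_i theta_i eps_{t-i} with
Var(eps_t) = sigma^2, the variance is
  gamma(0) = sigma^2 * (1 + sum_i theta_i^2).
  sum_i theta_i^2 = (-0.664)^2 = 0.440896.
  gamma(0) = 4 * (1 + 0.440896) = 4 * 1.440896 = 5.763584, which rounds to 5.7636.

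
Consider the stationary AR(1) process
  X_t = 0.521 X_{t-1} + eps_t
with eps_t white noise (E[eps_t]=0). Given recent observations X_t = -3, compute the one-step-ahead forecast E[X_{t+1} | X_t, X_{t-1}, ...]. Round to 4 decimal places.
E[X_{t+1} \mid \mathcal F_t] = -1.5630

For an AR(p) model X_t = c + sum_i phi_i X_{t-i} + eps_t, the
one-step-ahead conditional mean is
  E[X_{t+1} | X_t, ...] = c + sum_i phi_i X_{t+1-i}.
Substitute known values:
  E[X_{t+1} | ...] = (0.521) * (-3)
                   = -1.5630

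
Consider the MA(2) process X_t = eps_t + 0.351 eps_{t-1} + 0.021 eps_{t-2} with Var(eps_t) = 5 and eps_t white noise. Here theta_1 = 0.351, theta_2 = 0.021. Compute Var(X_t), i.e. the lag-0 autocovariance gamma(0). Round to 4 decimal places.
\gamma(0) = 5.6182

For an MA(q) process X_t = eps_t + sum_i theta_i eps_{t-i} with
Var(eps_t) = sigma^2, the variance is
  gamma(0) = sigma^2 * (1 + sum_i theta_i^2).
  sum_i theta_i^2 = (0.351)^2 + (0.021)^2 = 0.123201 + 0.000441 = 0.123642.
  gamma(0) = 5 * (1 + 0.123642) = 5 * 1.123642 = 5.61821, which rounds to 5.6182.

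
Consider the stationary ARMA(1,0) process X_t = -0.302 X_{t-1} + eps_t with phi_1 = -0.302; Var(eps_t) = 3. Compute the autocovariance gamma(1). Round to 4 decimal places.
\gamma(1) = -0.9969

Multiply the model equation by X_{t-k} and take expectations. With theta_0 = psi_0 = 1 and psi_j the MA(infinity) weights, this gives
  gamma(k) - sum_i phi_i gamma(k-i) = c_k,
  c_k = sigma^2 * sum_{j=k..q} theta_j psi_{j-k}   (c_k = 0 for k > q),
using gamma(-m) = gamma(m).
Pure AR (q = 0): c_0 = sigma^2 = 3, c_k = 0 for k >= 1.
Equations for k = 0 and k = 1 (AR order 1):
  gamma(0) = phi_1 gamma(1) + c_0
  gamma(1) = phi_1 gamma(0) + c_1
Substituting the second into the first: gamma(0) (1 - phi_1^2) = c_0 + phi_1 c_1, so
  gamma(0) = c_0 / (1 - phi_1^2) = 3 / (1 - (-0.302)^2) = 3 / 0.908796 = 3.301071.
  gamma(1) = phi_1 gamma(0) = (-0.302)(3.301071) = -0.996923.
Therefore gamma(1) = -0.9969 (to 4 decimal places).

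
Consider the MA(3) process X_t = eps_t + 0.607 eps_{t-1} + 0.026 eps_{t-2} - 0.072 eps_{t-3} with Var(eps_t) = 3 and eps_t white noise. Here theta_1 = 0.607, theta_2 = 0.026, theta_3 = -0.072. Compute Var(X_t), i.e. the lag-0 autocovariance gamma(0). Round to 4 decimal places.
\gamma(0) = 4.1229

For an MA(q) process X_t = eps_t + sum_i theta_i eps_{t-i} with
Var(eps_t) = sigma^2, the variance is
  gamma(0) = sigma^2 * (1 + sum_i theta_i^2).
  sum_i theta_i^2 = (0.607)^2 + (0.026)^2 + (-0.072)^2 = 0.368449 + 0.000676 + 0.005184 = 0.374309.
  gamma(0) = 3 * (1 + 0.374309) = 3 * 1.374309 = 4.122927, which rounds to 4.1229.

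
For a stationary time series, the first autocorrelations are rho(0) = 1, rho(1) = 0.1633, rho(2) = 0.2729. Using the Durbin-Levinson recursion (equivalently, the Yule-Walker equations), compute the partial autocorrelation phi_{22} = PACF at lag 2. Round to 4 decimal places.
\phi_{22} = 0.2530

The PACF at lag k is phi_{kk}, the last component of the solution
to the Yule-Walker system G_k phi = r_k where
  (G_k)_{ij} = rho(|i - j|), (r_k)_i = rho(i), i,j = 1..k.
Equivalently, Durbin-Levinson gives phi_{kk} iteratively:
  phi_{11} = rho(1)
  phi_{kk} = [rho(k) - sum_{j=1..k-1} phi_{k-1,j} rho(k-j)]
            / [1 - sum_{j=1..k-1} phi_{k-1,j} rho(j)],
  phi_{k,j} = phi_{k-1,j} - phi_{kk} phi_{k-1,k-j},  j = 1..k-1.
Step k = 1:
  phi_11 = rho(1) = 0.1633.
Step k = 2:
  phi_22 = [rho(2) - phi_11 rho(1)] / [1 - phi_11 rho(1)] = [0.2729 - (0.1633)(0.1633)] / [1 - (0.1633)(0.1633)]
         = 0.24623311 / 0.97333311 = 0.253.
Therefore phi_{22} = 0.2530.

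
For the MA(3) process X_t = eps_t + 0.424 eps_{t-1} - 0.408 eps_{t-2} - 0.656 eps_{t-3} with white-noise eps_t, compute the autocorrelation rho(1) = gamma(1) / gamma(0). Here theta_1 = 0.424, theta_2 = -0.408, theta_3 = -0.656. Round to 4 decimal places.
\rho(1) = 0.2919

For an MA(q) process with theta_0 = 1, the autocovariance is
  gamma(k) = sigma^2 * sum_{i=0..q-k} theta_i * theta_{i+k},
and rho(k) = gamma(k) / gamma(0). Sigma^2 cancels.
  numerator   = (1)*(0.424) + (0.424)*(-0.408) + (-0.408)*(-0.656) = 0.518656.
  denominator = (1)^2 + (0.424)^2 + (-0.408)^2 + (-0.656)^2 = 1.776576.
  rho(1) = 0.518656 / 1.776576 = 0.2919.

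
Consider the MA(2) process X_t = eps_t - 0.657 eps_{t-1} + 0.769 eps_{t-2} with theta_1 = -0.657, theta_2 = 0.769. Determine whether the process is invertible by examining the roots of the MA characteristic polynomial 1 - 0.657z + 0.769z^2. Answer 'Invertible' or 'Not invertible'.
\text{Invertible}

The MA(q) characteristic polynomial is P(z) = 1 - 0.657z + 0.769z^2.
Invertibility requires all roots to lie outside the unit circle, i.e. |z| > 1 for every root.
Set 1 + (-0.657) z + (0.769) z^2 = 0, i.e. a z^2 + b z + c = 0 with a = 0.769, b = -0.657, c = 1.
Discriminant D = b^2 - 4ac = (-0.657)^2 - 4*(0.769)*1 = 0.431649 - (3.076) = -2.644351.
D < 0, so the roots are the complex-conjugate pair z = (-b +/- i sqrt(-D)) / (2a) = 0.4272 +/- 1.0573i.
For a conjugate pair |z|^2 = z * conj(z) = (product of roots) = c/a = 1/(0.769) = 1.30039, so |z| = sqrt(1.30039) = 1.1403 for both roots.
Moduli of all roots: 1.1403, 1.1403.
All moduli strictly greater than 1? Yes.
Verdict: Invertible.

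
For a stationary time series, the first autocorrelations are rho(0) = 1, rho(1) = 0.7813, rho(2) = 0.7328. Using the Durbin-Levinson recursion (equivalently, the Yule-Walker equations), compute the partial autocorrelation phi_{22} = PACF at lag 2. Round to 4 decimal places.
\phi_{22} = 0.3141

The PACF at lag k is phi_{kk}, the last component of the solution
to the Yule-Walker system G_k phi = r_k where
  (G_k)_{ij} = rho(|i - j|), (r_k)_i = rho(i), i,j = 1..k.
Equivalently, Durbin-Levinson gives phi_{kk} iteratively:
  phi_{11} = rho(1)
  phi_{kk} = [rho(k) - sum_{j=1..k-1} phi_{k-1,j} rho(k-j)]
            / [1 - sum_{j=1..k-1} phi_{k-1,j} rho(j)],
  phi_{k,j} = phi_{k-1,j} - phi_{kk} phi_{k-1,k-j},  j = 1..k-1.
Step k = 1:
  phi_11 = rho(1) = 0.7813.
Step k = 2:
  phi_22 = [rho(2) - phi_11 rho(1)] / [1 - phi_11 rho(1)] = [0.7328 - (0.7813)(0.7813)] / [1 - (0.7813)(0.7813)]
         = 0.12237031 / 0.38957031 = 0.3141.
Therefore phi_{22} = 0.3141.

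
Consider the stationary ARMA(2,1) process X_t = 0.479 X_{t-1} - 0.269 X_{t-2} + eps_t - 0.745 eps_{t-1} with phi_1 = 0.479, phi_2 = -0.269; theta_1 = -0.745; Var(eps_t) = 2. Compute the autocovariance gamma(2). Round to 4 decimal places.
\gamma(2) = -0.7825

Multiply the model equation by X_{t-k} and take expectations. With theta_0 = psi_0 = 1 and psi_j the MA(infinity) weights, this gives
  gamma(k) - sum_i phi_i gamma(k-i) = c_k,
  c_k = sigma^2 * sum_{j=k..q} theta_j psi_{j-k}   (c_k = 0 for k > q),
using gamma(-m) = gamma(m).
psi-weights needed (psi_j = theta_j + sum_i phi_i psi_{j-i}):
  psi_1 = theta_1 + phi_1 = -0.745 + (0.479) = -0.266
Right-hand sides:
  c_0 = sigma^2 (1 + theta_1 psi_1) = 2 * (1 + (-0.745)(-0.266)) = 2 * 1.19817 = 2.39634
  c_1 = sigma^2 theta_1 = 2 * (-0.745) = -1.49
  c_2 = 0
Equations for k = 0, 1, 2 (AR order 2, c_2 = 0):
  (E0) gamma(0) = phi_1 gamma(1) + phi_2 gamma(2) + c_0
  (E1) gamma(1) = phi_1 gamma(0) + phi_2 gamma(1) + c_1
  (E2) gamma(2) = phi_1 gamma(1) + phi_2 gamma(0)
From (E1): gamma(1) = A gamma(0) + B with
  A = phi_1 / (1 - phi_2) = 0.479 / 1.269 = 0.377463,   B = c_1 / (1 - phi_2) = -1.49 / 1.269 = -1.174153.
Insert (E2) into (E0): gamma(0) (1 - phi_2^2) = phi_1 (1 + phi_2) gamma(1) + c_0.
  phi_1 (1 + phi_2) = (0.479)(0.731) = 0.350149,   1 - phi_2^2 = 0.927639.
Replace gamma(1) by A gamma(0) + B and collect gamma(0):
  gamma(0) [0.927639 - (0.350149)(0.377463)] = (0.350149)(-1.174153) + 2.39634
  gamma(0) * 0.795471 = 1.985212
  gamma(0) = 1.985212 / 0.795471 = 2.495643.
  gamma(1) = A gamma(0) + B = (0.377463)(2.495643) + (-1.174153) = -0.232141.
  gamma(2) = phi_1 gamma(1) + phi_2 gamma(0) = (0.479)(-0.232141) + (-0.269)(2.495643) = -0.782524.
Therefore gamma(2) = -0.7825 (to 4 decimal places).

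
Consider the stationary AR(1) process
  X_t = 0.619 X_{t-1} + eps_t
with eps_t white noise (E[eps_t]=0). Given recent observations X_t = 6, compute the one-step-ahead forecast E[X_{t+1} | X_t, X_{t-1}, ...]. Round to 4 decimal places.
E[X_{t+1} \mid \mathcal F_t] = 3.7140

For an AR(p) model X_t = c + sum_i phi_i X_{t-i} + eps_t, the
one-step-ahead conditional mean is
  E[X_{t+1} | X_t, ...] = c + sum_i phi_i X_{t+1-i}.
Substitute known values:
  E[X_{t+1} | ...] = (0.619) * (6)
                   = 3.7140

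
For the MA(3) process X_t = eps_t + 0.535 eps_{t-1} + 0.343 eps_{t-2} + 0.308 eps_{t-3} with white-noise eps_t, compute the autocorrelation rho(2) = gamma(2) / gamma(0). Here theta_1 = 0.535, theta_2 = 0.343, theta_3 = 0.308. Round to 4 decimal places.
\rho(2) = 0.3388

For an MA(q) process with theta_0 = 1, the autocovariance is
  gamma(k) = sigma^2 * sum_{i=0..q-k} theta_i * theta_{i+k},
and rho(k) = gamma(k) / gamma(0). Sigma^2 cancels.
  numerator   = (1)*(0.343) + (0.535)*(0.308) = 0.50778.
  denominator = (1)^2 + (0.535)^2 + (0.343)^2 + (0.308)^2 = 1.498738.
  rho(2) = 0.50778 / 1.498738 = 0.3388.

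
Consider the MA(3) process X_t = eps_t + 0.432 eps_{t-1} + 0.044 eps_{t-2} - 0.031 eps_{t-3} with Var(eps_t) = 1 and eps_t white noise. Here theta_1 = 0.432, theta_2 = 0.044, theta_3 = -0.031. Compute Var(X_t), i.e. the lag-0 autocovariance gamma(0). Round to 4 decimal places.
\gamma(0) = 1.1895

For an MA(q) process X_t = eps_t + sum_i theta_i eps_{t-i} with
Var(eps_t) = sigma^2, the variance is
  gamma(0) = sigma^2 * (1 + sum_i theta_i^2).
  sum_i theta_i^2 = (0.432)^2 + (0.044)^2 + (-0.031)^2 = 0.186624 + 0.001936 + 0.000961 = 0.189521.
  gamma(0) = 1 * (1 + 0.189521) = 1 * 1.189521 = 1.189521, which rounds to 1.1895.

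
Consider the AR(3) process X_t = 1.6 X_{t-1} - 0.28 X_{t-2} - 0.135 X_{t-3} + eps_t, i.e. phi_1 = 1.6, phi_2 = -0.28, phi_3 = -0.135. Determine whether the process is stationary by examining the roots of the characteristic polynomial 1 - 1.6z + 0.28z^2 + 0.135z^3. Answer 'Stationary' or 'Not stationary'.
\text{Not stationary}

The AR(p) characteristic polynomial is P(z) = 1 - 1.6z + 0.28z^2 + 0.135z^3.
Stationarity requires all roots to lie outside the unit circle, i.e. |z| > 1 for every root.
Degree 3: look for a simple real root z0 first, then factor out (1 - z/z0) and solve the remaining quadratic.
Testing z0 = 2: P(2) = 1 + (-1.6)(2) + (0.28)(2)^2 + (0.135)(2)^3
  = 1 + (-3.2) + (1.12) + (1.08) = 0.  So z_0 = 2 is a root, |z_0| = 2.
Divide out the factor (1 - 0.5 z) = (1 - z/z0) (since 1/z0 = 0.5):
  P(z) = (1 - 0.5 z)(1 + (-1.1) z + (-0.27) z^2)
  [check: z-coef -1.1 - (0.5) = -1.6; z^2-coef -0.27 - (0.5)(-1.1) = 0.28; z^3-coef -(0.5)(-0.27) = 0.135.]
Remaining roots from the quadratic factor 1 + (-1.1) z + (-0.27) z^2:
  Set 1 + (-1.1) z + (-0.27) z^2 = 0, i.e. a z^2 + b z + c = 0 with a = -0.27, b = -1.1, c = 1.
  Discriminant D = b^2 - 4ac = (-1.1)^2 - 4*(-0.27)*1 = 1.21 - (-1.08) = 2.29.
  D >= 0, so the roots are real: z = (-b +/- sqrt(D)) / (2a) = (1.1 +/- 1.513275) / (-0.54).
    z_1 = (1.1 + 1.513275) / (-0.54) = -4.8394,   |z_1| = 4.8394.
    z_2 = (1.1 - 1.513275) / (-0.54) = 0.7653,   |z_2| = 0.7653.
Moduli of all roots: 2.0000, 4.8394, 0.7653.
All moduli strictly greater than 1? No.
Verdict: Not stationary.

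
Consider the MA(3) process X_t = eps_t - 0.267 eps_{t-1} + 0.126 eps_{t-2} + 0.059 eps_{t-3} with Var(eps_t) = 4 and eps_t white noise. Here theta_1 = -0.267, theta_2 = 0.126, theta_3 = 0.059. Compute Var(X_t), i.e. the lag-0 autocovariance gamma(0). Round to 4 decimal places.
\gamma(0) = 4.3626

For an MA(q) process X_t = eps_t + sum_i theta_i eps_{t-i} with
Var(eps_t) = sigma^2, the variance is
  gamma(0) = sigma^2 * (1 + sum_i theta_i^2).
  sum_i theta_i^2 = (-0.267)^2 + (0.126)^2 + (0.059)^2 = 0.071289 + 0.015876 + 0.003481 = 0.090646.
  gamma(0) = 4 * (1 + 0.090646) = 4 * 1.090646 = 4.362584, which rounds to 4.3626.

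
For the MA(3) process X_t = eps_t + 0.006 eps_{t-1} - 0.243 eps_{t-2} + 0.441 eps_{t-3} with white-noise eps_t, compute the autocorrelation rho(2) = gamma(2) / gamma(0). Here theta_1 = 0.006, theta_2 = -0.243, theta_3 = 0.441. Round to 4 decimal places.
\rho(2) = -0.1917

For an MA(q) process with theta_0 = 1, the autocovariance is
  gamma(k) = sigma^2 * sum_{i=0..q-k} theta_i * theta_{i+k},
and rho(k) = gamma(k) / gamma(0). Sigma^2 cancels.
  numerator   = (1)*(-0.243) + (0.006)*(0.441) = -0.240354.
  denominator = (1)^2 + (0.006)^2 + (-0.243)^2 + (0.441)^2 = 1.253566.
  rho(2) = -0.240354 / 1.253566 = -0.1917.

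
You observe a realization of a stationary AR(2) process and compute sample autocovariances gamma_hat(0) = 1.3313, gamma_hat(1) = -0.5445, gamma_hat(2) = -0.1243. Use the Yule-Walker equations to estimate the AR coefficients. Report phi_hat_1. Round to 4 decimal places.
\hat\phi_{1} = -0.5370

The Yule-Walker equations for an AR(p) process read, in matrix form,
  Gamma_p phi = r_p,   with   (Gamma_p)_{ij} = gamma(|i - j|),
                       (r_p)_i = gamma(i),   i,j = 1..p.
Substitute the sample gammas (Toeplitz matrix and right-hand side of size 2):
  Gamma_p = [[1.3313, -0.5445], [-0.5445, 1.3313]]
  r_p     = [-0.5445, -0.1243]
Written out:
  1.3313 phi_1 - 0.5445 phi_2 = -0.5445
  -0.5445 phi_1 + 1.3313 phi_2 = -0.1243
Solve by Cramer's rule:
  det = gamma(0)^2 - gamma(1)^2 = (1.3313)^2 - (-0.5445)^2 = 1.77235969 - 0.29648025 = 1.47587944
  phi_hat_1 = [gamma(1) gamma(0) - gamma(1) gamma(2)] / det = [(-0.5445)(1.3313) - (-0.5445)(-0.1243)] / 1.47587944 = -0.7925742 / 1.47587944 = -0.537
  phi_hat_2 = [gamma(0) gamma(2) - gamma(1)^2] / det = [(1.3313)(-0.1243) - (-0.5445)^2] / 1.47587944 = -0.46196084 / 1.47587944 = -0.313
So phi_hat = [-0.5370, -0.3130].
Therefore phi_hat_1 = -0.5370.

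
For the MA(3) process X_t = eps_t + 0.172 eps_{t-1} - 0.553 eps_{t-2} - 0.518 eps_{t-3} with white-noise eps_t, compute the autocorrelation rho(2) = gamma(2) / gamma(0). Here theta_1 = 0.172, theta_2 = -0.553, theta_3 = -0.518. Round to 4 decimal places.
\rho(2) = -0.4004

For an MA(q) process with theta_0 = 1, the autocovariance is
  gamma(k) = sigma^2 * sum_{i=0..q-k} theta_i * theta_{i+k},
and rho(k) = gamma(k) / gamma(0). Sigma^2 cancels.
  numerator   = (1)*(-0.553) + (0.172)*(-0.518) = -0.642096.
  denominator = (1)^2 + (0.172)^2 + (-0.553)^2 + (-0.518)^2 = 1.603717.
  rho(2) = -0.642096 / 1.603717 = -0.4004.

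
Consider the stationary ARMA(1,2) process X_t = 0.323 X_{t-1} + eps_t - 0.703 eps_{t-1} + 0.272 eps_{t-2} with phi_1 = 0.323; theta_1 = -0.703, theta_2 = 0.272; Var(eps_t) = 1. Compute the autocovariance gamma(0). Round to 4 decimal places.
\gamma(0) = 1.1693

Multiply the model equation by X_{t-k} and take expectations. With theta_0 = psi_0 = 1 and psi_j the MA(infinity) weights, this gives
  gamma(k) - sum_i phi_i gamma(k-i) = c_k,
  c_k = sigma^2 * sum_{j=k..q} theta_j psi_{j-k}   (c_k = 0 for k > q),
using gamma(-m) = gamma(m).
psi-weights needed (psi_j = theta_j + sum_i phi_i psi_{j-i}):
  psi_1 = theta_1 + phi_1 = -0.703 + (0.323) = -0.38
  psi_2 = theta_2 + phi_1 psi_1 = 0.272 + (0.323)(-0.38) = 0.14926
Right-hand sides:
  c_0 = sigma^2 (1 + theta_1 psi_1 + theta_2 psi_2) = 1 * (1 + (-0.703)(-0.38) + (0.272)(0.14926)) = 1 * 1.307739 = 1.307739
  c_1 = sigma^2 (theta_1 + theta_2 psi_1) = 1 * (-0.703 + (0.272)(-0.38)) = -0.80636
  c_2 = sigma^2 theta_2 = 1 * (0.272) = 0.272
Equations for k = 0 and k = 1 (AR order 1):
  gamma(0) = phi_1 gamma(1) + c_0
  gamma(1) = phi_1 gamma(0) + c_1
Substituting the second into the first: gamma(0) (1 - phi_1^2) = c_0 + phi_1 c_1, so
  gamma(0) = (c_0 + phi_1 c_1) / (1 - phi_1^2) = (1.307739 + (0.323)(-0.80636)) / (1 - (0.323)^2) = 1.047284 / 0.895671 = 1.169274.
Therefore gamma(0) = 1.1693 (to 4 decimal places).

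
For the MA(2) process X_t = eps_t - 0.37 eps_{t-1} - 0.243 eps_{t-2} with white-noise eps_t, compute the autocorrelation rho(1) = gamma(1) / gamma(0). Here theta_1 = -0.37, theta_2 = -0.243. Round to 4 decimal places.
\rho(1) = -0.2342

For an MA(q) process with theta_0 = 1, the autocovariance is
  gamma(k) = sigma^2 * sum_{i=0..q-k} theta_i * theta_{i+k},
and rho(k) = gamma(k) / gamma(0). Sigma^2 cancels.
  numerator   = (1)*(-0.37) + (-0.37)*(-0.243) = -0.28009.
  denominator = (1)^2 + (-0.37)^2 + (-0.243)^2 = 1.195949.
  rho(1) = -0.28009 / 1.195949 = -0.2342.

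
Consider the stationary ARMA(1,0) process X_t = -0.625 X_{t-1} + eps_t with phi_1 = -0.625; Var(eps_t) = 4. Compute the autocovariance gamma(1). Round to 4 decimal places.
\gamma(1) = -4.1026

Multiply the model equation by X_{t-k} and take expectations. With theta_0 = psi_0 = 1 and psi_j the MA(infinity) weights, this gives
  gamma(k) - sum_i phi_i gamma(k-i) = c_k,
  c_k = sigma^2 * sum_{j=k..q} theta_j psi_{j-k}   (c_k = 0 for k > q),
using gamma(-m) = gamma(m).
Pure AR (q = 0): c_0 = sigma^2 = 4, c_k = 0 for k >= 1.
Equations for k = 0 and k = 1 (AR order 1):
  gamma(0) = phi_1 gamma(1) + c_0
  gamma(1) = phi_1 gamma(0) + c_1
Substituting the second into the first: gamma(0) (1 - phi_1^2) = c_0 + phi_1 c_1, so
  gamma(0) = c_0 / (1 - phi_1^2) = 4 / (1 - (-0.625)^2) = 4 / 0.609375 = 6.564103.
  gamma(1) = phi_1 gamma(0) = (-0.625)(6.564103) = -4.102564.
Therefore gamma(1) = -4.1026 (to 4 decimal places).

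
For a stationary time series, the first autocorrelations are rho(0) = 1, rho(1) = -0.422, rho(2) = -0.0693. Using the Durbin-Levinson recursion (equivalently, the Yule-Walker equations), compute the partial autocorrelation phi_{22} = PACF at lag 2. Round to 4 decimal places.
\phi_{22} = -0.3010

The PACF at lag k is phi_{kk}, the last component of the solution
to the Yule-Walker system G_k phi = r_k where
  (G_k)_{ij} = rho(|i - j|), (r_k)_i = rho(i), i,j = 1..k.
Equivalently, Durbin-Levinson gives phi_{kk} iteratively:
  phi_{11} = rho(1)
  phi_{kk} = [rho(k) - sum_{j=1..k-1} phi_{k-1,j} rho(k-j)]
            / [1 - sum_{j=1..k-1} phi_{k-1,j} rho(j)],
  phi_{k,j} = phi_{k-1,j} - phi_{kk} phi_{k-1,k-j},  j = 1..k-1.
Step k = 1:
  phi_11 = rho(1) = -0.422.
Step k = 2:
  phi_22 = [rho(2) - phi_11 rho(1)] / [1 - phi_11 rho(1)] = [-0.0693 - (-0.422)(-0.422)] / [1 - (-0.422)(-0.422)]
         = -0.247384 / 0.821916 = -0.301.
Therefore phi_{22} = -0.3010.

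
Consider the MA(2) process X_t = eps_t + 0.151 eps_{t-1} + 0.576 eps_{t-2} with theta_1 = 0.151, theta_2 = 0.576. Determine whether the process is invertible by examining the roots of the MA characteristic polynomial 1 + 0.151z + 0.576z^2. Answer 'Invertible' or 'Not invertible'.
\text{Invertible}

The MA(q) characteristic polynomial is P(z) = 1 + 0.151z + 0.576z^2.
Invertibility requires all roots to lie outside the unit circle, i.e. |z| > 1 for every root.
Set 1 + (0.151) z + (0.576) z^2 = 0, i.e. a z^2 + b z + c = 0 with a = 0.576, b = 0.151, c = 1.
Discriminant D = b^2 - 4ac = (0.151)^2 - 4*(0.576)*1 = 0.022801 - (2.304) = -2.281199.
D < 0, so the roots are the complex-conjugate pair z = (-b +/- i sqrt(-D)) / (2a) = -0.1311 +/- 1.3111i.
For a conjugate pair |z|^2 = z * conj(z) = (product of roots) = c/a = 1/(0.576) = 1.736111, so |z| = sqrt(1.736111) = 1.3176 for both roots.
Moduli of all roots: 1.3176, 1.3176.
All moduli strictly greater than 1? Yes.
Verdict: Invertible.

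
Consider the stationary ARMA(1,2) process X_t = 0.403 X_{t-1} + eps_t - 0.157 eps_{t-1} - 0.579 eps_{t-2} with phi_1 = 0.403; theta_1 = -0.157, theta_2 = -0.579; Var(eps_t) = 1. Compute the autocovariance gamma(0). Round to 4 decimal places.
\gamma(0) = 1.3354

Multiply the model equation by X_{t-k} and take expectations. With theta_0 = psi_0 = 1 and psi_j the MA(infinity) weights, this gives
  gamma(k) - sum_i phi_i gamma(k-i) = c_k,
  c_k = sigma^2 * sum_{j=k..q} theta_j psi_{j-k}   (c_k = 0 for k > q),
using gamma(-m) = gamma(m).
psi-weights needed (psi_j = theta_j + sum_i phi_i psi_{j-i}):
  psi_1 = theta_1 + phi_1 = -0.157 + (0.403) = 0.246
  psi_2 = theta_2 + phi_1 psi_1 = -0.579 + (0.403)(0.246) = -0.479862
Right-hand sides:
  c_0 = sigma^2 (1 + theta_1 psi_1 + theta_2 psi_2) = 1 * (1 + (-0.157)(0.246) + (-0.579)(-0.479862)) = 1 * 1.239218 = 1.239218
  c_1 = sigma^2 (theta_1 + theta_2 psi_1) = 1 * (-0.157 + (-0.579)(0.246)) = -0.299434
  c_2 = sigma^2 theta_2 = 1 * (-0.579) = -0.579
Equations for k = 0 and k = 1 (AR order 1):
  gamma(0) = phi_1 gamma(1) + c_0
  gamma(1) = phi_1 gamma(0) + c_1
Substituting the second into the first: gamma(0) (1 - phi_1^2) = c_0 + phi_1 c_1, so
  gamma(0) = (c_0 + phi_1 c_1) / (1 - phi_1^2) = (1.239218 + (0.403)(-0.299434)) / (1 - (0.403)^2) = 1.118546 / 0.837591 = 1.335432.
Therefore gamma(0) = 1.3354 (to 4 decimal places).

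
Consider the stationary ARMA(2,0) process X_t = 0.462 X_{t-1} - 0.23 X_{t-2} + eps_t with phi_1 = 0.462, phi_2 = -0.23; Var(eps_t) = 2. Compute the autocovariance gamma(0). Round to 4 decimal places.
\gamma(0) = 2.4586

Multiply the model equation by X_{t-k} and take expectations. With theta_0 = psi_0 = 1 and psi_j the MA(infinity) weights, this gives
  gamma(k) - sum_i phi_i gamma(k-i) = c_k,
  c_k = sigma^2 * sum_{j=k..q} theta_j psi_{j-k}   (c_k = 0 for k > q),
using gamma(-m) = gamma(m).
Pure AR (q = 0): c_0 = sigma^2 = 2, c_k = 0 for k >= 1.
Equations for k = 0, 1, 2 (AR order 2, c_2 = 0):
  (E0) gamma(0) = phi_1 gamma(1) + phi_2 gamma(2) + c_0
  (E1) gamma(1) = phi_1 gamma(0) + phi_2 gamma(1) + c_1
  (E2) gamma(2) = phi_1 gamma(1) + phi_2 gamma(0)
From (E1): gamma(1) = A gamma(0) + B with
  A = phi_1 / (1 - phi_2) = 0.462 / 1.23 = 0.37561,   B = c_1 / (1 - phi_2) = 0 / 1.23 = 0.
Insert (E2) into (E0): gamma(0) (1 - phi_2^2) = phi_1 (1 + phi_2) gamma(1) + c_0.
  phi_1 (1 + phi_2) = (0.462)(0.77) = 0.35574,   1 - phi_2^2 = 0.9471.
Replace gamma(1) by A gamma(0) + B and collect gamma(0):
  gamma(0) [0.9471 - (0.35574)(0.37561)] = c_0 = 2
  gamma(0) * 0.813481 = 2
  gamma(0) = 2 / 0.813481 = 2.458571.
Therefore gamma(0) = 2.4586 (to 4 decimal places).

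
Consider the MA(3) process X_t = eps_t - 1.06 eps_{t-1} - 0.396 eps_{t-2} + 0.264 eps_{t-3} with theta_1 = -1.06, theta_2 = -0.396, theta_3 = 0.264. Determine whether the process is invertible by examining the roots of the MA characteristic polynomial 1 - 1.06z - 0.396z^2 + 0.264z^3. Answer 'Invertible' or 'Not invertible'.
\text{Not invertible}

The MA(q) characteristic polynomial is P(z) = 1 - 1.06z - 0.396z^2 + 0.264z^3.
Invertibility requires all roots to lie outside the unit circle, i.e. |z| > 1 for every root.
Degree 3: look for a simple real root z0 first, then factor out (1 - z/z0) and solve the remaining quadratic.
Testing z0 = 2.5: P(2.5) = 1 + (-1.06)(2.5) + (-0.396)(2.5)^2 + (0.264)(2.5)^3
  = 1 + (-2.65) + (-2.475) + (4.125) = 0.  So z_0 = 2.5 is a root, |z_0| = 2.5.
Divide out the factor (1 - 0.4 z) = (1 - z/z0) (since 1/z0 = 0.4):
  P(z) = (1 - 0.4 z)(1 + (-0.66) z + (-0.66) z^2)
  [check: z-coef -0.66 - (0.4) = -1.06; z^2-coef -0.66 - (0.4)(-0.66) = -0.396; z^3-coef -(0.4)(-0.66) = 0.264.]
Remaining roots from the quadratic factor 1 + (-0.66) z + (-0.66) z^2:
  Set 1 + (-0.66) z + (-0.66) z^2 = 0, i.e. a z^2 + b z + c = 0 with a = -0.66, b = -0.66, c = 1.
  Discriminant D = b^2 - 4ac = (-0.66)^2 - 4*(-0.66)*1 = 0.4356 - (-2.64) = 3.0756.
  D >= 0, so the roots are real: z = (-b +/- sqrt(D)) / (2a) = (0.66 +/- 1.753739) / (-1.32).
    z_1 = (0.66 + 1.753739) / (-1.32) = -1.8286,   |z_1| = 1.8286.
    z_2 = (0.66 - 1.753739) / (-1.32) = 0.8286,   |z_2| = 0.8286.
Moduli of all roots: 2.5000, 1.8286, 0.8286.
All moduli strictly greater than 1? No.
Verdict: Not invertible.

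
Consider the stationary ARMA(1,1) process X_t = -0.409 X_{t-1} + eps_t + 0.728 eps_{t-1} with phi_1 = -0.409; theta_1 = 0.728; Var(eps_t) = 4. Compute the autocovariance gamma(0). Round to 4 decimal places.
\gamma(0) = 4.4888

Multiply the model equation by X_{t-k} and take expectations. With theta_0 = psi_0 = 1 and psi_j the MA(infinity) weights, this gives
  gamma(k) - sum_i phi_i gamma(k-i) = c_k,
  c_k = sigma^2 * sum_{j=k..q} theta_j psi_{j-k}   (c_k = 0 for k > q),
using gamma(-m) = gamma(m).
psi-weights needed (psi_j = theta_j + sum_i phi_i psi_{j-i}):
  psi_1 = theta_1 + phi_1 = 0.728 + (-0.409) = 0.319
Right-hand sides:
  c_0 = sigma^2 (1 + theta_1 psi_1) = 4 * (1 + (0.728)(0.319)) = 4 * 1.232232 = 4.928928
  c_1 = sigma^2 theta_1 = 4 * (0.728) = 2.912
  c_2 = 0
Equations for k = 0 and k = 1 (AR order 1):
  gamma(0) = phi_1 gamma(1) + c_0
  gamma(1) = phi_1 gamma(0) + c_1
Substituting the second into the first: gamma(0) (1 - phi_1^2) = c_0 + phi_1 c_1, so
  gamma(0) = (c_0 + phi_1 c_1) / (1 - phi_1^2) = (4.928928 + (-0.409)(2.912)) / (1 - (-0.409)^2) = 3.73792 / 0.832719 = 4.488813.
Therefore gamma(0) = 4.4888 (to 4 decimal places).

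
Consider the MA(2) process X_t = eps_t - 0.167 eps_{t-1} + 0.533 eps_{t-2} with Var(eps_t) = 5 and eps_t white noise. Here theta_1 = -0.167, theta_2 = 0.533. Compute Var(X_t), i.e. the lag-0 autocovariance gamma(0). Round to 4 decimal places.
\gamma(0) = 6.5599

For an MA(q) process X_t = eps_t + sum_i theta_i eps_{t-i} with
Var(eps_t) = sigma^2, the variance is
  gamma(0) = sigma^2 * (1 + sum_i theta_i^2).
  sum_i theta_i^2 = (-0.167)^2 + (0.533)^2 = 0.027889 + 0.284089 = 0.311978.
  gamma(0) = 5 * (1 + 0.311978) = 5 * 1.311978 = 6.55989, which rounds to 6.5599.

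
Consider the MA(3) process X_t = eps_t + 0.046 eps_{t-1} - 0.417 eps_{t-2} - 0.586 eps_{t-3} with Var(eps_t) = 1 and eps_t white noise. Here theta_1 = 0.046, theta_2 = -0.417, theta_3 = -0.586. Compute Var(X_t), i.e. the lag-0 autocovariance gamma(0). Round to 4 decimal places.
\gamma(0) = 1.5194

For an MA(q) process X_t = eps_t + sum_i theta_i eps_{t-i} with
Var(eps_t) = sigma^2, the variance is
  gamma(0) = sigma^2 * (1 + sum_i theta_i^2).
  sum_i theta_i^2 = (0.046)^2 + (-0.417)^2 + (-0.586)^2 = 0.002116 + 0.173889 + 0.343396 = 0.519401.
  gamma(0) = 1 * (1 + 0.519401) = 1 * 1.519401 = 1.519401, which rounds to 1.5194.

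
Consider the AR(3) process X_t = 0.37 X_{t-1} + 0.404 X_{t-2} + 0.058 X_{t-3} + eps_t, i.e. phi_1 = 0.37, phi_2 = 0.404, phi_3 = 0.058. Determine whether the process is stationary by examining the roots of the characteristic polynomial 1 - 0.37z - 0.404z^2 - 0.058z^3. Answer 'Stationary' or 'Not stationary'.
\text{Stationary}

The AR(p) characteristic polynomial is P(z) = 1 - 0.37z - 0.404z^2 - 0.058z^3.
Stationarity requires all roots to lie outside the unit circle, i.e. |z| > 1 for every root.
Degree 3: look for a simple real root z0 first, then factor out (1 - z/z0) and solve the remaining quadratic.
Testing z0 = -5: P(-5) = 1 + (-0.37)(-5) + (-0.404)(-5)^2 + (-0.058)(-5)^3
  = 1 + (1.85) + (-10.1) + (7.25) = 0.  So z_0 = -5 is a root, |z_0| = 5.
Divide out the factor (1 + 0.2 z) = (1 - z/z0) (since 1/z0 = -0.2):
  P(z) = (1 + 0.2 z)(1 + (-0.57) z + (-0.29) z^2)
  [check: z-coef -0.57 - (-0.2) = -0.37; z^2-coef -0.29 - (-0.2)(-0.57) = -0.404; z^3-coef -(-0.2)(-0.29) = -0.058.]
Remaining roots from the quadratic factor 1 + (-0.57) z + (-0.29) z^2:
  Set 1 + (-0.57) z + (-0.29) z^2 = 0, i.e. a z^2 + b z + c = 0 with a = -0.29, b = -0.57, c = 1.
  Discriminant D = b^2 - 4ac = (-0.57)^2 - 4*(-0.29)*1 = 0.3249 - (-1.16) = 1.4849.
  D >= 0, so the roots are real: z = (-b +/- sqrt(D)) / (2a) = (0.57 +/- 1.218565) / (-0.58).
    z_1 = (0.57 + 1.218565) / (-0.58) = -3.0837,   |z_1| = 3.0837.
    z_2 = (0.57 - 1.218565) / (-0.58) = 1.1182,   |z_2| = 1.1182.
Moduli of all roots: 5.0000, 3.0837, 1.1182.
All moduli strictly greater than 1? Yes.
Verdict: Stationary.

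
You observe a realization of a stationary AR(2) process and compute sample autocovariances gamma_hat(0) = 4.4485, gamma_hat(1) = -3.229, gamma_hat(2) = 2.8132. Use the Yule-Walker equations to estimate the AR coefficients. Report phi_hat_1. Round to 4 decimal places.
\hat\phi_{1} = -0.5640

The Yule-Walker equations for an AR(p) process read, in matrix form,
  Gamma_p phi = r_p,   with   (Gamma_p)_{ij} = gamma(|i - j|),
                       (r_p)_i = gamma(i),   i,j = 1..p.
Substitute the sample gammas (Toeplitz matrix and right-hand side of size 2):
  Gamma_p = [[4.4485, -3.229], [-3.229, 4.4485]]
  r_p     = [-3.229, 2.8132]
Written out:
  4.4485 phi_1 - 3.229 phi_2 = -3.229
  -3.229 phi_1 + 4.4485 phi_2 = 2.8132
Solve by Cramer's rule:
  det = gamma(0)^2 - gamma(1)^2 = (4.4485)^2 - (-3.229)^2 = 19.78915225 - 10.426441 = 9.36271125
  phi_hat_1 = [gamma(1) gamma(0) - gamma(1) gamma(2)] / det = [(-3.229)(4.4485) - (-3.229)(2.8132)] / 9.36271125 = -5.2803837 / 9.36271125 = -0.564
  phi_hat_2 = [gamma(0) gamma(2) - gamma(1)^2] / det = [(4.4485)(2.8132) - (-3.229)^2] / 9.36271125 = 2.0880792 / 9.36271125 = 0.223
So phi_hat = [-0.5640, 0.2230].
Therefore phi_hat_1 = -0.5640.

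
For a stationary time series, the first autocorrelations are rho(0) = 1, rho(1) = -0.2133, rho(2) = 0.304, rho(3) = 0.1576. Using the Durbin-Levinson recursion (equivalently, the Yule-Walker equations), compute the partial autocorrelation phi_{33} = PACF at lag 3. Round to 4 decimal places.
\phi_{33} = 0.2969

The PACF at lag k is phi_{kk}, the last component of the solution
to the Yule-Walker system G_k phi = r_k where
  (G_k)_{ij} = rho(|i - j|), (r_k)_i = rho(i), i,j = 1..k.
Equivalently, Durbin-Levinson gives phi_{kk} iteratively:
  phi_{11} = rho(1)
  phi_{kk} = [rho(k) - sum_{j=1..k-1} phi_{k-1,j} rho(k-j)]
            / [1 - sum_{j=1..k-1} phi_{k-1,j} rho(j)],
  phi_{k,j} = phi_{k-1,j} - phi_{kk} phi_{k-1,k-j},  j = 1..k-1.
Step k = 1:
  phi_11 = rho(1) = -0.2133.
Step k = 2:
  phi_22 = [rho(2) - phi_11 rho(1)] / [1 - phi_11 rho(1)] = [0.304 - (-0.2133)(-0.2133)] / [1 - (-0.2133)(-0.2133)]
         = 0.25850311 / 0.95450311 = 0.270825.
  Update: phi_21 = phi_11 - phi_22 phi_11 = -0.2133 - (0.270825)(-0.2133) = -0.155533.
Step k = 3:
  phi_33 = [rho(3) - phi_21 rho(2) - phi_22 rho(1)] / [1 - phi_21 rho(1) - phi_22 rho(2)]
    numerator   = 0.1576 - (-0.155533)(0.304) - (0.270825)(-0.2133) = 0.26264898
    denominator = 1 - (-0.155533)(-0.2133) - (0.270825)(0.304) = 0.88449406
  phi_33 = 0.26264898 / 0.88449406 = 0.2969.
Therefore phi_{33} = 0.2969.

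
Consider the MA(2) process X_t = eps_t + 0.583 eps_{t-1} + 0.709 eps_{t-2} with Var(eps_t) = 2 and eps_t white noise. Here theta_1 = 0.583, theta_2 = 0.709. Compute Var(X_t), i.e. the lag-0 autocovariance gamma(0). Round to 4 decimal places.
\gamma(0) = 3.6851

For an MA(q) process X_t = eps_t + sum_i theta_i eps_{t-i} with
Var(eps_t) = sigma^2, the variance is
  gamma(0) = sigma^2 * (1 + sum_i theta_i^2).
  sum_i theta_i^2 = (0.583)^2 + (0.709)^2 = 0.339889 + 0.502681 = 0.84257.
  gamma(0) = 2 * (1 + 0.84257) = 2 * 1.84257 = 3.68514, which rounds to 3.6851.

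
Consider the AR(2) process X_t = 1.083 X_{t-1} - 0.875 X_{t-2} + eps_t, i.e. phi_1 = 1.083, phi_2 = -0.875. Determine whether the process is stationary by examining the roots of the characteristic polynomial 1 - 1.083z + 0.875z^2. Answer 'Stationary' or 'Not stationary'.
\text{Stationary}

The AR(p) characteristic polynomial is P(z) = 1 - 1.083z + 0.875z^2.
Stationarity requires all roots to lie outside the unit circle, i.e. |z| > 1 for every root.
Set 1 + (-1.083) z + (0.875) z^2 = 0, i.e. a z^2 + b z + c = 0 with a = 0.875, b = -1.083, c = 1.
Discriminant D = b^2 - 4ac = (-1.083)^2 - 4*(0.875)*1 = 1.172889 - (3.5) = -2.327111.
D < 0, so the roots are the complex-conjugate pair z = (-b +/- i sqrt(-D)) / (2a) = 0.6189 +/- 0.8717i.
For a conjugate pair |z|^2 = z * conj(z) = (product of roots) = c/a = 1/(0.875) = 1.142857, so |z| = sqrt(1.142857) = 1.069 for both roots.
Moduli of all roots: 1.0690, 1.0690.
All moduli strictly greater than 1? Yes.
Verdict: Stationary.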